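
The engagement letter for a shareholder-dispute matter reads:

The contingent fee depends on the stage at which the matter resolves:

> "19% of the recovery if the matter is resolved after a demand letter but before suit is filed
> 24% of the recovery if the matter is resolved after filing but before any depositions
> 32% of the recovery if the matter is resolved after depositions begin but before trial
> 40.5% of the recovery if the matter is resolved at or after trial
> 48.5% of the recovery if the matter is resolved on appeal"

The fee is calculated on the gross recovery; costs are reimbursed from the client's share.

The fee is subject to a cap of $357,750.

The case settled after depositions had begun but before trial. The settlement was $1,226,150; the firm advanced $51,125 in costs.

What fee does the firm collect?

$357,750.00

Fee base is the gross recovery, $1,226,150; costs are reimbursed separately.
The matter settled after depositions had begun but before trial, so the 32% rate applies.
$1,226,150 × 32% = $392,368.00
$392,368.00 exceeds the $357,750 cap, so the fee is capped at $357,750.00.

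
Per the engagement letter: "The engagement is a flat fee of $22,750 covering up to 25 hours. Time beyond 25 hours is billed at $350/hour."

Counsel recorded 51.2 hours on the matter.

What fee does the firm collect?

Flat fee: $22,750.00
Excess hours: 51.2 − 25 = 26.2
Overrun: 26.2 × $350 = $9,170.00
Total: $22,750.00 + $9,170.00 = $31,920.00

$31,920.00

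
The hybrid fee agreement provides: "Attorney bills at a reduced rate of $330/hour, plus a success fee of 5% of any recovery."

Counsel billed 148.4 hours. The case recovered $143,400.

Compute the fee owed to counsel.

Hourly: 148.4 × $330 = $48,972.00
Success fee: 5% of $143,400 = $7,170.00
Total: $48,972.00 + $7,170.00 = $56,142.00

$56,142.00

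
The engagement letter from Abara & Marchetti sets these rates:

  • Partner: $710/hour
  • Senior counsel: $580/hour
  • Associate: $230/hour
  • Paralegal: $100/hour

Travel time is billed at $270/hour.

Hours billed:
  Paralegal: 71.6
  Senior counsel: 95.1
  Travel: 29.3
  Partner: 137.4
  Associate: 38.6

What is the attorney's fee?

Partner: 137.4 × $710 = $97,554.00
Senior counsel: 95.1 × $580 = $55,158.00
Associate: 38.6 × $230 = $8,878.00
Paralegal: 71.6 × $100 = $7,160.00
Subtotal: $97,554.00 + $55,158.00 + $8,878.00 + $7,160.00 = $168,750.00
Travel: 29.3 × $270 = $7,911.00
Total: $168,750.00 + $7,911.00 = $176,661.00

$176,661.00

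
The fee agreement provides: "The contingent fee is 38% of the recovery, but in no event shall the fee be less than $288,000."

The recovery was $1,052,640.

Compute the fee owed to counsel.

$400,003.20

38% of $1,052,640 = $400,003.20
That exceeds the $288,000 minimum.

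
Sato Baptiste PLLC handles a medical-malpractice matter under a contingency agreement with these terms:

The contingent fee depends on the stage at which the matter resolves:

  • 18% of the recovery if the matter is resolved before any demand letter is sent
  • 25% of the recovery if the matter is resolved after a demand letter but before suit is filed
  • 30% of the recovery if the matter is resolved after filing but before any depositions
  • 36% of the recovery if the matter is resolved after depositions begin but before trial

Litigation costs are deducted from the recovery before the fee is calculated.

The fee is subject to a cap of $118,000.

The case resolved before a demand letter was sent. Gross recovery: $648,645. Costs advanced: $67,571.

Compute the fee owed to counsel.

$104,593.32

Fee base (net of costs): $648,645 − $67,571 = $581,074
The matter resolved before a demand letter was sent, so the 18% rate applies.
$581,074 × 18% = $104,593.32
$104,593.32 is under the $118,000 cap.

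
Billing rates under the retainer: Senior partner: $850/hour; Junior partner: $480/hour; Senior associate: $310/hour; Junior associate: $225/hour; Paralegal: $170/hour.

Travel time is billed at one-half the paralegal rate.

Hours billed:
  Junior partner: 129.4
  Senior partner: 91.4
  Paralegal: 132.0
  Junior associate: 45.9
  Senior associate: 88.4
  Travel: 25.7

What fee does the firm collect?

Senior partner: 91.4 × $850 = $77,690.00
Junior partner: 129.4 × $480 = $62,112.00
Senior associate: 88.4 × $310 = $27,404.00
Junior associate: 45.9 × $225 = $10,327.50
Paralegal: 132.0 × $170 = $22,440.00
Subtotal: $77,690.00 + $62,112.00 + $27,404.00 + $10,327.50 + $22,440.00 = $199,973.50
Travel: 25.7 × ($170 ÷ 2) = 25.7 × $85.00 = $2,184.50
Total: $199,973.50 + $2,184.50 = $202,158.00

$202,158.00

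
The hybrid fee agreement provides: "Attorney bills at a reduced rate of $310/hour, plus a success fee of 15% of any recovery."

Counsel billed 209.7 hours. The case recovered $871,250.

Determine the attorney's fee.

$195,694.50

Hourly: 209.7 × $310 = $65,007.00
Success fee: 15% of $871,250 = $130,687.50
Total: $65,007.00 + $130,687.50 = $195,694.50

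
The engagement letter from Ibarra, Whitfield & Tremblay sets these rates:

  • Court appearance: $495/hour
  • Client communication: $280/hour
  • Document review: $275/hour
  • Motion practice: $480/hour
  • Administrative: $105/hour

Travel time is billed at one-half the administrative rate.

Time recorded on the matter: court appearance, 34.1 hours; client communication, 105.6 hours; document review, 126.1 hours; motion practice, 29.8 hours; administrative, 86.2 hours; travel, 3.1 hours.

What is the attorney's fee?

Court appearance: 34.1 × $495 = $16,879.50
Client communication: 105.6 × $280 = $29,568.00
Document review: 126.1 × $275 = $34,677.50
Motion practice: 29.8 × $480 = $14,304.00
Administrative: 86.2 × $105 = $9,051.00
Subtotal: $16,879.50 + $29,568.00 + $34,677.50 + $14,304.00 + $9,051.00 = $104,480.00
Travel: 3.1 × ($105 ÷ 2) = 3.1 × $52.50 = $162.75
Total: $104,480.00 + $162.75 = $104,642.75

$104,642.75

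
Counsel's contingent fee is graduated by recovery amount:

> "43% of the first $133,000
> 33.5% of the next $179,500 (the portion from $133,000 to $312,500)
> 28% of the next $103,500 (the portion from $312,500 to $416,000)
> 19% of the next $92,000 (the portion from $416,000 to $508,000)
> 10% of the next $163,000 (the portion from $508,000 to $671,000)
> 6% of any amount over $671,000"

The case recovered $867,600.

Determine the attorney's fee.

First $133,000 at 43% = $57,190.00
Next $179,500 at 33.5% = $60,132.50
Next $103,500 at 28% = $28,980.00
Next $92,000 at 19% = $17,480.00
Next $163,000 at 10% = $16,300.00
Remaining $196,600 at 6% = $11,796.00
Fee: $57,190.00 + $60,132.50 + $28,980.00 + $17,480.00 + $16,300.00 + $11,796.00 = $191,878.50

$191,878.50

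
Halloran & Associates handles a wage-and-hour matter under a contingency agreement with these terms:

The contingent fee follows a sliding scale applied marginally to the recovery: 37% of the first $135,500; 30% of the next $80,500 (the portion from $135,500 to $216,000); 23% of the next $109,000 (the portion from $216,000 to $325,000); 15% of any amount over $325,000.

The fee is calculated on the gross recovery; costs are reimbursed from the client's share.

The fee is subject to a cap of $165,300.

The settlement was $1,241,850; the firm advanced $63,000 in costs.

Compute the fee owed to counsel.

$165,300.00

Fee base is the gross recovery, $1,241,850; costs are reimbursed separately.
First $135,500 at 37% = $50,135.00
Next $80,500 at 30% = $24,150.00
Next $109,000 at 23% = $25,070.00
Remaining $916,850 at 15% = $137,527.50
Fee: $50,135.00 + $24,150.00 + $25,070.00 + $137,527.50 = $236,882.50
$236,882.50 exceeds the $165,300 cap, so the fee is capped at $165,300.00.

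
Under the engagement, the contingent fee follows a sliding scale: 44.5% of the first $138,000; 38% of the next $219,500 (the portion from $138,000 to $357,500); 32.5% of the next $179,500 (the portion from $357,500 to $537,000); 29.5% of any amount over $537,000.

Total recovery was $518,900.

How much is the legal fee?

$197,275.00

First $138,000 at 44.5% = $61,410.00
Next $219,500 at 38% = $83,410.00
Remaining $161,400 at 32.5% = $52,455.00
Fee: $61,410.00 + $83,410.00 + $52,455.00 = $197,275.00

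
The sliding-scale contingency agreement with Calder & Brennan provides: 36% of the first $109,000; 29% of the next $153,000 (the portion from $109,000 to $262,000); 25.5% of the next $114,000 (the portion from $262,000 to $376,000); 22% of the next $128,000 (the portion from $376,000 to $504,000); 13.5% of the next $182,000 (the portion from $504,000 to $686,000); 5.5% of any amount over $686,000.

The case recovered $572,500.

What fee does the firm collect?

$150,087.50

First $109,000 at 36% = $39,240.00
Next $153,000 at 29% = $44,370.00
Next $114,000 at 25.5% = $29,070.00
Next $128,000 at 22% = $28,160.00
Remaining $68,500 at 13.5% = $9,247.50
Fee: $39,240.00 + $44,370.00 + $29,070.00 + $28,160.00 + $9,247.50 = $150,087.50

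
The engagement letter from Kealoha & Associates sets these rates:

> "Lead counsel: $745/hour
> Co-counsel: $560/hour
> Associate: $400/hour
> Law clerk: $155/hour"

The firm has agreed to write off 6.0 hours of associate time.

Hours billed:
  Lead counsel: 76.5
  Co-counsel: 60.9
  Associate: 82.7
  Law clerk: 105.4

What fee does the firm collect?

Lead counsel: 76.5 × $745 = $56,992.50
Co-counsel: 60.9 × $560 = $34,104.00
Associate: 82.7 × $400 = $33,080.00
Law clerk: 105.4 × $155 = $16,337.00
Subtotal: $140,513.50
Write-off: 6.0 × $400 = $2,400.00
Total: $140,513.50 − $2,400.00 = $138,113.50

$138,113.50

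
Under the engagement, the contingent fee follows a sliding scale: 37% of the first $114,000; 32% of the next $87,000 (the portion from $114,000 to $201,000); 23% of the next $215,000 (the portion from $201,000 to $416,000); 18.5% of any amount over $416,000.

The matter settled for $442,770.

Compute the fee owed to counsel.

First $114,000 at 37% = $42,180.00
Next $87,000 at 32% = $27,840.00
Next $215,000 at 23% = $49,450.00
Remaining $26,770 at 18.5% = $4,952.45
Fee: $42,180.00 + $27,840.00 + $49,450.00 + $4,952.45 = $124,422.45

$124,422.45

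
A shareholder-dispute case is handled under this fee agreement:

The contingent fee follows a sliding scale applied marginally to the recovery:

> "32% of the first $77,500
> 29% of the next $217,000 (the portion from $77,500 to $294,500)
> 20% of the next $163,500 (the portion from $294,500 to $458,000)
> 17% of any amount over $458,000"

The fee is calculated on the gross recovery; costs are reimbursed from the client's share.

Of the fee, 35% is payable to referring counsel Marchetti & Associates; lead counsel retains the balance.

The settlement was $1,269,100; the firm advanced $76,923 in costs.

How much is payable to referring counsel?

$90,410.95

Fee base is the gross recovery, $1,269,100; costs are reimbursed separately.
First $77,500 at 32% = $24,800.00
Next $217,000 at 29% = $62,930.00
Next $163,500 at 20% = $32,700.00
Remaining $811,100 at 17% = $137,887.00
Fee: $24,800.00 + $62,930.00 + $32,700.00 + $137,887.00 = $258,317.00
Referral share: 35% of $258,317.00 = $90,410.95; lead counsel retains $258,317.00 − $90,410.95 = $167,906.05.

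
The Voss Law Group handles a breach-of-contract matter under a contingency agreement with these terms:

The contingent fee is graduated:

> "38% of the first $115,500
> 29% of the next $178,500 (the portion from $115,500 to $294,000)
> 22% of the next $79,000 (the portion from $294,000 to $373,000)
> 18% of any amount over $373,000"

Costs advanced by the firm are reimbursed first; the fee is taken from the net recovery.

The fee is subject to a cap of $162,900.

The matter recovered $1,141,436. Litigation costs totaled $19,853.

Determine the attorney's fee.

$162,900.00

Fee base (net of costs): $1,141,436 − $19,853 = $1,121,583
First $115,500 at 38% = $43,890.00
Next $178,500 at 29% = $51,765.00
Next $79,000 at 22% = $17,380.00
Remaining $748,583 at 18% = $134,744.94
Fee: $43,890.00 + $51,765.00 + $17,380.00 + $134,744.94 = $247,779.94
$247,779.94 exceeds the $162,900 cap, so the fee is capped at $162,900.00.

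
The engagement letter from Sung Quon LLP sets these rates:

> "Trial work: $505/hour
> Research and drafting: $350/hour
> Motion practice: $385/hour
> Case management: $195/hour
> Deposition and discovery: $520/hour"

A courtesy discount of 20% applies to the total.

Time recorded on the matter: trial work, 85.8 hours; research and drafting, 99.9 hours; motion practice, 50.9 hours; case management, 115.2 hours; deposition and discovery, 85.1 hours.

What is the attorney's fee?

$131,685.20

Trial work: 85.8 × $505 = $43,329.00
Research and drafting: 99.9 × $350 = $34,965.00
Motion practice: 50.9 × $385 = $19,596.50
Case management: 115.2 × $195 = $22,464.00
Deposition and discovery: 85.1 × $520 = $44,252.00
Subtotal: $164,606.50
Less 20% discount: −$32,921.30
Total: $164,606.50 − $32,921.30 = $131,685.20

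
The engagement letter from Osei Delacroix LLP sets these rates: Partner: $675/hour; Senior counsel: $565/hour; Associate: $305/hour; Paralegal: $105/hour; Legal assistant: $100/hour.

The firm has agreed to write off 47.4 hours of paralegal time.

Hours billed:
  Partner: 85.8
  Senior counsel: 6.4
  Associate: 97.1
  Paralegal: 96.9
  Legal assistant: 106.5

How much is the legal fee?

$106,994.00

Partner: 85.8 × $675 = $57,915.00
Senior counsel: 6.4 × $565 = $3,616.00
Associate: 97.1 × $305 = $29,615.50
Paralegal: 96.9 × $105 = $10,174.50
Legal assistant: 106.5 × $100 = $10,650.00
Subtotal: $111,971.00
Write-off: 47.4 × $105 = $4,977.00
Total: $111,971.00 − $4,977.00 = $106,994.00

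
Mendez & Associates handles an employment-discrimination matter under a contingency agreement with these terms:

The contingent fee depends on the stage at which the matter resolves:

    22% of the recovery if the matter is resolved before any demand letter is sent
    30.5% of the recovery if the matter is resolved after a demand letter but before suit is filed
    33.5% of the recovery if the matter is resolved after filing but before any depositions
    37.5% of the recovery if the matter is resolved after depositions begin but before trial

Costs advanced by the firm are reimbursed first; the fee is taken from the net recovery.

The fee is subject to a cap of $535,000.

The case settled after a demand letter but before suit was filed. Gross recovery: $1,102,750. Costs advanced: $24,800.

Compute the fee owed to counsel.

$328,774.75

Fee base (net of costs): $1,102,750 − $24,800 = $1,077,950
The matter settled after a demand letter but before suit was filed, so the 30.5% rate applies.
$1,077,950 × 30.5% = $328,774.75
$328,774.75 is under the $535,000 cap.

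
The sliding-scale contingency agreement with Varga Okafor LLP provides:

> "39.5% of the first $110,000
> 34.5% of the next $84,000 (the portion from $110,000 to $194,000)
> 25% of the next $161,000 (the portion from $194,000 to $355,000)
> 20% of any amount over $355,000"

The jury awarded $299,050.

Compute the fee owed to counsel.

First $110,000 at 39.5% = $43,450.00
Next $84,000 at 34.5% = $28,980.00
Remaining $105,050 at 25% = $26,262.50
Fee: $43,450.00 + $28,980.00 + $26,262.50 = $98,692.50

$98,692.50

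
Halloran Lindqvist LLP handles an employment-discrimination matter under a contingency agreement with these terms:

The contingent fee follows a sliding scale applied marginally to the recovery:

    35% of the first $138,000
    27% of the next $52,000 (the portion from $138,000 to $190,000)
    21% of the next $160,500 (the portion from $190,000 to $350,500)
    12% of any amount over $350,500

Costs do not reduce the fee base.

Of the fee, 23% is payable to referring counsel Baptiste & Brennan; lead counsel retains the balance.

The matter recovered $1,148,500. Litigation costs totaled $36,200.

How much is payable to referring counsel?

Fee base is the gross recovery, $1,148,500; costs are reimbursed separately.
First $138,000 at 35% = $48,300.00
Next $52,000 at 27% = $14,040.00
Next $160,500 at 21% = $33,705.00
Remaining $798,000 at 12% = $95,760.00
Fee: $48,300.00 + $14,040.00 + $33,705.00 + $95,760.00 = $191,805.00
Referral share: 23% of $191,805.00 = $44,115.15; lead counsel retains $191,805.00 − $44,115.15 = $147,689.85.

$44,115.15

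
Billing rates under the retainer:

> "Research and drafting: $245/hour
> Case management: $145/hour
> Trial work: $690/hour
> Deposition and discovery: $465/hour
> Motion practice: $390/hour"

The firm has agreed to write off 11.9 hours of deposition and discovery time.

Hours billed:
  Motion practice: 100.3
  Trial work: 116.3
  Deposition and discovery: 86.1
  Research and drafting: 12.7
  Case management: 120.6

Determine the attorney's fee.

$174,465.50

Research and drafting: 12.7 × $245 = $3,111.50
Case management: 120.6 × $145 = $17,487.00
Trial work: 116.3 × $690 = $80,247.00
Deposition and discovery: 86.1 × $465 = $40,036.50
Motion practice: 100.3 × $390 = $39,117.00
Subtotal: $179,999.00
Write-off: 11.9 × $465 = $5,533.50
Total: $179,999.00 − $5,533.50 = $174,465.50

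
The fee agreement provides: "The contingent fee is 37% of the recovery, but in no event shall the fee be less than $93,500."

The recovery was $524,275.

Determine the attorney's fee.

37% of $524,275 = $193,981.75
That exceeds the $93,500 minimum.

$193,981.75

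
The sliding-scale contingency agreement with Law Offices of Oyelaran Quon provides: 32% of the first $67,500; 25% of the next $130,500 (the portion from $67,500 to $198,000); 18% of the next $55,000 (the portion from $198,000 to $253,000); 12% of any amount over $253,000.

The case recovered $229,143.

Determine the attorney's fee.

First $67,500 at 32% = $21,600.00
Next $130,500 at 25% = $32,625.00
Remaining $31,143 at 18% = $5,605.74
Fee: $21,600.00 + $32,625.00 + $5,605.74 = $59,830.74

$59,830.74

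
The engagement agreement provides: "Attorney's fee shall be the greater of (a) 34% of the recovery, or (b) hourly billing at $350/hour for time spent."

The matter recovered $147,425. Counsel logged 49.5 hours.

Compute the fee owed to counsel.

(a) 34% of $147,425 = $50,124.50
(b) 49.5 × $350 = $17,325.00
The greater is (a): $50,124.50.

$50,124.50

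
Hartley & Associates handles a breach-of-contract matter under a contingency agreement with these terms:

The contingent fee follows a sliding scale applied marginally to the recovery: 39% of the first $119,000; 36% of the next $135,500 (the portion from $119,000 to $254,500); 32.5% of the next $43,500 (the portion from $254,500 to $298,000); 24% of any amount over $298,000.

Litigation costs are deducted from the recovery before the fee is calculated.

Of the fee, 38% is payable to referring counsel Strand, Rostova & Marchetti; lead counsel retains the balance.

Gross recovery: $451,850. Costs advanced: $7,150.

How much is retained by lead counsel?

Fee base (net of costs): $451,850 − $7,150 = $444,700
First $119,000 at 39% = $46,410.00
Next $135,500 at 36% = $48,780.00
Next $43,500 at 32.5% = $14,137.50
Remaining $146,700 at 24% = $35,208.00
Fee: $46,410.00 + $48,780.00 + $14,137.50 + $35,208.00 = $144,535.50
Referral share: 38% of $144,535.50 = $54,923.49; lead counsel retains $144,535.50 − $54,923.49 = $89,612.01.

$89,612.01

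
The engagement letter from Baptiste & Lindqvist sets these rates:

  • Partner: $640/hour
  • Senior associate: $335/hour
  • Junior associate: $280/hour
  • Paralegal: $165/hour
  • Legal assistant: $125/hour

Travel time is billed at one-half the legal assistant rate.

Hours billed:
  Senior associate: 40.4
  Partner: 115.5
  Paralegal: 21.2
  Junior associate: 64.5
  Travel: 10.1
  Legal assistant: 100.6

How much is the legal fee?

Partner: 115.5 × $640 = $73,920.00
Senior associate: 40.4 × $335 = $13,534.00
Junior associate: 64.5 × $280 = $18,060.00
Paralegal: 21.2 × $165 = $3,498.00
Legal assistant: 100.6 × $125 = $12,575.00
Subtotal: $73,920.00 + $13,534.00 + $18,060.00 + $3,498.00 + $12,575.00 = $121,587.00
Travel: 10.1 × ($125 ÷ 2) = 10.1 × $62.50 = $631.25
Total: $121,587.00 + $631.25 = $122,218.25

$122,218.25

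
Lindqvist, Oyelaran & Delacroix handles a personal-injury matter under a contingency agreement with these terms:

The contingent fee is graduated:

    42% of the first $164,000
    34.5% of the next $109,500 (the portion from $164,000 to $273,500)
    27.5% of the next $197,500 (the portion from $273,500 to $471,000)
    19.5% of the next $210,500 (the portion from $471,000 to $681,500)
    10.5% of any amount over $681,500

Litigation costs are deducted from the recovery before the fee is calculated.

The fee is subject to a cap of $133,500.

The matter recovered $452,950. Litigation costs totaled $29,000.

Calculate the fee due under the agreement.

$133,500.00

Fee base (net of costs): $452,950 − $29,000 = $423,950
First $164,000 at 42% = $68,880.00
Next $109,500 at 34.5% = $37,777.50
Remaining $150,450 at 27.5% = $41,373.75
Fee: $68,880.00 + $37,777.50 + $41,373.75 = $148,031.25
$148,031.25 exceeds the $133,500 cap, so the fee is capped at $133,500.00.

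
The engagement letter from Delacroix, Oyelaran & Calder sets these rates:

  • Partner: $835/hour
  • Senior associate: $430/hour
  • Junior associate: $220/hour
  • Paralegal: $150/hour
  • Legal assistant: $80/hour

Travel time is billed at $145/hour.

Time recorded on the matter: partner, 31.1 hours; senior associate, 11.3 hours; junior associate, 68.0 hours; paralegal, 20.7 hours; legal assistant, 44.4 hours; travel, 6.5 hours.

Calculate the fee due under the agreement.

$53,387.00

Partner: 31.1 × $835 = $25,968.50
Senior associate: 11.3 × $430 = $4,859.00
Junior associate: 68.0 × $220 = $14,960.00
Paralegal: 20.7 × $150 = $3,105.00
Legal assistant: 44.4 × $80 = $3,552.00
Subtotal: $25,968.50 + $4,859.00 + $14,960.00 + $3,105.00 + $3,552.00 = $52,444.50
Travel: 6.5 × $145 = $942.50
Total: $52,444.50 + $942.50 = $53,387.00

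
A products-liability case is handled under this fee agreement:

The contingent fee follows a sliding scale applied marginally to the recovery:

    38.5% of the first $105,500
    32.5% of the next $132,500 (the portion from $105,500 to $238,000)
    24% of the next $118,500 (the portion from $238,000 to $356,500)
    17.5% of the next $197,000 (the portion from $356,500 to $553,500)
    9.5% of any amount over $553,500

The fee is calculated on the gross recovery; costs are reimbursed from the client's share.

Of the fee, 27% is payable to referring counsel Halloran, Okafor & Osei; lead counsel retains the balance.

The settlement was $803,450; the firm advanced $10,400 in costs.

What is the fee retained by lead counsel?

$124,348.38

Fee base is the gross recovery, $803,450; costs are reimbursed separately.
First $105,500 at 38.5% = $40,617.50
Next $132,500 at 32.5% = $43,062.50
Next $118,500 at 24% = $28,440.00
Next $197,000 at 17.5% = $34,475.00
Remaining $249,950 at 9.5% = $23,745.25
Fee: $40,617.50 + $43,062.50 + $28,440.00 + $34,475.00 + $23,745.25 = $170,340.25
Referral share: 27% of $170,340.25 = $45,991.87; lead counsel retains $170,340.25 − $45,991.87 = $124,348.38.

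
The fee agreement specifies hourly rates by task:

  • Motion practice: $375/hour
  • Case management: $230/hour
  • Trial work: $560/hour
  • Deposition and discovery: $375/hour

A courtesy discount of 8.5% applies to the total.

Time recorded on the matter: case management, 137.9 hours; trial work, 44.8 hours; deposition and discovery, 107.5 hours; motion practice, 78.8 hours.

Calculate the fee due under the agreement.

$115,900.76

Motion practice: 78.8 × $375 = $29,550.00
Case management: 137.9 × $230 = $31,717.00
Trial work: 44.8 × $560 = $25,088.00
Deposition and discovery: 107.5 × $375 = $40,312.50
Subtotal: $126,667.50
Less 8.5% discount: −$10,766.74
Total: $126,667.50 − $10,766.74 = $115,900.76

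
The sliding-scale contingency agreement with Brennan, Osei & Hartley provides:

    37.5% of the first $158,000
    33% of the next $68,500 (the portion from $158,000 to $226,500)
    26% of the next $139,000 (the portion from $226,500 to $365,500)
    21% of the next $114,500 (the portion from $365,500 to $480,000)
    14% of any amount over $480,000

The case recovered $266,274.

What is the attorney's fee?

$92,196.24

First $158,000 at 37.5% = $59,250.00
Next $68,500 at 33% = $22,605.00
Remaining $39,774 at 26% = $10,341.24
Fee: $59,250.00 + $22,605.00 + $10,341.24 = $92,196.24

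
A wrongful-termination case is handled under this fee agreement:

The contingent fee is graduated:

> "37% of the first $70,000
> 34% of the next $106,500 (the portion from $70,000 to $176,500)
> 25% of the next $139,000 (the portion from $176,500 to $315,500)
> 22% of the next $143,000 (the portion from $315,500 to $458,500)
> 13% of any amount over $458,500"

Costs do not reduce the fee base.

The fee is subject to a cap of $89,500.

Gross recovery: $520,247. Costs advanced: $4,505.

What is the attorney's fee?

Fee base is the gross recovery, $520,247; costs are reimbursed separately.
First $70,000 at 37% = $25,900.00
Next $106,500 at 34% = $36,210.00
Next $139,000 at 25% = $34,750.00
Next $143,000 at 22% = $31,460.00
Remaining $61,747 at 13% = $8,027.11
Fee: $25,900.00 + $36,210.00 + $34,750.00 + $31,460.00 + $8,027.11 = $136,347.11
$136,347.11 exceeds the $89,500 cap, so the fee is capped at $89,500.00.

$89,500.00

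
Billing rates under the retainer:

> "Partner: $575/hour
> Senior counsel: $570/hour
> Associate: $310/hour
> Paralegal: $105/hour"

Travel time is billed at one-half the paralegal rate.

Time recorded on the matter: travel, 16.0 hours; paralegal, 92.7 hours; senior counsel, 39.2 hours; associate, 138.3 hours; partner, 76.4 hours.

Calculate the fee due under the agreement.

$119,720.50

Partner: 76.4 × $575 = $43,930.00
Senior counsel: 39.2 × $570 = $22,344.00
Associate: 138.3 × $310 = $42,873.00
Paralegal: 92.7 × $105 = $9,733.50
Subtotal: $43,930.00 + $22,344.00 + $42,873.00 + $9,733.50 = $118,880.50
Travel: 16.0 × ($105 ÷ 2) = 16.0 × $52.50 = $840.00
Total: $118,880.50 + $840.00 = $119,720.50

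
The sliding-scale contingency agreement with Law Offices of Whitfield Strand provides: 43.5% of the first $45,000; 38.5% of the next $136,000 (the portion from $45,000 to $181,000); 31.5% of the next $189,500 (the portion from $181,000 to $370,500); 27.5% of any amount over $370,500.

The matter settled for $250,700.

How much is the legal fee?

First $45,000 at 43.5% = $19,575.00
Next $136,000 at 38.5% = $52,360.00
Remaining $69,700 at 31.5% = $21,955.50
Fee: $19,575.00 + $52,360.00 + $21,955.50 = $93,890.50

$93,890.50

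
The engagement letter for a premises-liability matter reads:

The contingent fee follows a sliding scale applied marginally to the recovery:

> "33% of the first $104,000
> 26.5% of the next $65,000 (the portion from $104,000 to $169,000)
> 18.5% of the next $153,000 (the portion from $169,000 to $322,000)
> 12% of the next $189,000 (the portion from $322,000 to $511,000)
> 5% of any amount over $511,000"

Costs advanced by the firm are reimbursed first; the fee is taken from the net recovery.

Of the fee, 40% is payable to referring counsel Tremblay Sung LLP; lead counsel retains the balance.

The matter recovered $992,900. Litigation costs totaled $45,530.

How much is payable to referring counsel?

$49,739.40

Fee base (net of costs): $992,900 − $45,530 = $947,370
First $104,000 at 33% = $34,320.00
Next $65,000 at 26.5% = $17,225.00
Next $153,000 at 18.5% = $28,305.00
Next $189,000 at 12% = $22,680.00
Remaining $436,370 at 5% = $21,818.50
Fee: $34,320.00 + $17,225.00 + $28,305.00 + $22,680.00 + $21,818.50 = $124,348.50
Referral share: 40% of $124,348.50 = $49,739.40; lead counsel retains $124,348.50 − $49,739.40 = $74,609.10.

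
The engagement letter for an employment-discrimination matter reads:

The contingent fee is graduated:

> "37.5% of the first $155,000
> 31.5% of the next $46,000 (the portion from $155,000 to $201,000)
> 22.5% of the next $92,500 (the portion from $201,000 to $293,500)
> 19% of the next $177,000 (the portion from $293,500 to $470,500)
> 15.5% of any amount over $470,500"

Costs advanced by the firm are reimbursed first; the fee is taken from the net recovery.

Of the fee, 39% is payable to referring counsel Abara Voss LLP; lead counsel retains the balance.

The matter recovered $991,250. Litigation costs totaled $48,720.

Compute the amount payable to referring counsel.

Fee base (net of costs): $991,250 − $48,720 = $942,530
First $155,000 at 37.5% = $58,125.00
Next $46,000 at 31.5% = $14,490.00
Next $92,500 at 22.5% = $20,812.50
Next $177,000 at 19% = $33,630.00
Remaining $472,030 at 15.5% = $73,164.65
Fee: $58,125.00 + $14,490.00 + $20,812.50 + $33,630.00 + $73,164.65 = $200,222.15
Referral share: 39% of $200,222.15 = $78,086.64; lead counsel retains $200,222.15 − $78,086.64 = $122,135.51.

$78,086.64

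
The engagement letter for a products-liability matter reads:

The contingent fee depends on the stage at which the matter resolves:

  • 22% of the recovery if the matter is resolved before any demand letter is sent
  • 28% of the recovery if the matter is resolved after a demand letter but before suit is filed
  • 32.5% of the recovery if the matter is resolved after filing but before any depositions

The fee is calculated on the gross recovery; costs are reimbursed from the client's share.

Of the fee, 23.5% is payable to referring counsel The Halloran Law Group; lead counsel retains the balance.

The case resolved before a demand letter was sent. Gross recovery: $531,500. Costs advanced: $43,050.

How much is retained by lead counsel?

Fee base is the gross recovery, $531,500; costs are reimbursed separately.
The matter resolved before a demand letter was sent, so the 22% rate applies.
$531,500 × 22% = $116,930.00
Referral share: 23.5% of $116,930.00 = $27,478.55; lead counsel retains $116,930.00 − $27,478.55 = $89,451.45.

$89,451.45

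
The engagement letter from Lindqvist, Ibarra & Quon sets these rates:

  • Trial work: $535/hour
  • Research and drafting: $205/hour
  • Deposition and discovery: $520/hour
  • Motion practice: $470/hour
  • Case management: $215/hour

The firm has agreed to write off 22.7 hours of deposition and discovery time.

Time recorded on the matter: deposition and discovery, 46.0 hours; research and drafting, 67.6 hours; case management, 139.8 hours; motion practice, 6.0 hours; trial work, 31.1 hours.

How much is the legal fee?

$75,489.50

Trial work: 31.1 × $535 = $16,638.50
Research and drafting: 67.6 × $205 = $13,858.00
Deposition and discovery: 46.0 × $520 = $23,920.00
Motion practice: 6.0 × $470 = $2,820.00
Case management: 139.8 × $215 = $30,057.00
Subtotal: $87,293.50
Write-off: 22.7 × $520 = $11,804.00
Total: $87,293.50 − $11,804.00 = $75,489.50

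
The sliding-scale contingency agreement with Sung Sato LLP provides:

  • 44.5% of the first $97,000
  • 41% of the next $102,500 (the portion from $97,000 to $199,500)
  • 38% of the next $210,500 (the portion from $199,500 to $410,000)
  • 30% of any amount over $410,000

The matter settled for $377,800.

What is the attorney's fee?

$152,944.00

First $97,000 at 44.5% = $43,165.00
Next $102,500 at 41% = $42,025.00
Remaining $178,300 at 38% = $67,754.00
Fee: $43,165.00 + $42,025.00 + $67,754.00 = $152,944.00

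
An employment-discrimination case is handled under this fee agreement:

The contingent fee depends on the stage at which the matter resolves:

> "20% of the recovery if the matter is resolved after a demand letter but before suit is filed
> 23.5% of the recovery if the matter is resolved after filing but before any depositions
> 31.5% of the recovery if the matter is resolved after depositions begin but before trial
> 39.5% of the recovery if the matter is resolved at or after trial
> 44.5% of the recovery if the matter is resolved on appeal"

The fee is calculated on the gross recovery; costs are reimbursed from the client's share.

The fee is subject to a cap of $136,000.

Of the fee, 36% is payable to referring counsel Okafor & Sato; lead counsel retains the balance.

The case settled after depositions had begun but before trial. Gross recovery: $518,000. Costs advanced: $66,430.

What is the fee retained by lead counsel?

$87,040.00

Fee base is the gross recovery, $518,000; costs are reimbursed separately.
The matter settled after depositions had begun but before trial, so the 31.5% rate applies.
$518,000 × 31.5% = $163,170.00
$163,170.00 exceeds the $136,000 cap, so the fee is capped at $136,000.00.
Referral share: 36% of $136,000.00 = $48,960.00; lead counsel retains $136,000.00 − $48,960.00 = $87,040.00.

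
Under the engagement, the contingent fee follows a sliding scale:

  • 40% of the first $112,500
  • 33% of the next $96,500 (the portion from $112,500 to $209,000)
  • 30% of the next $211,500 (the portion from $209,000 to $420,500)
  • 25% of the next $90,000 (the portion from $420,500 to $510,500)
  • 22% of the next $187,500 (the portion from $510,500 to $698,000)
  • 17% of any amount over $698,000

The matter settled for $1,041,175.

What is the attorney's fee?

First $112,500 at 40% = $45,000.00
Next $96,500 at 33% = $31,845.00
Next $211,500 at 30% = $63,450.00
Next $90,000 at 25% = $22,500.00
Next $187,500 at 22% = $41,250.00
Remaining $343,175 at 17% = $58,339.75
Fee: $45,000.00 + $31,845.00 + $63,450.00 + $22,500.00 + $41,250.00 + $58,339.75 = $262,384.75

$262,384.75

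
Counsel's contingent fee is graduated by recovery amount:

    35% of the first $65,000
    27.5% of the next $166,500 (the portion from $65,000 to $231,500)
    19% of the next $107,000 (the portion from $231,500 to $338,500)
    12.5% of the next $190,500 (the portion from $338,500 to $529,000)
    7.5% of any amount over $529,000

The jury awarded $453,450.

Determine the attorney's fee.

$103,236.25

First $65,000 at 35% = $22,750.00
Next $166,500 at 27.5% = $45,787.50
Next $107,000 at 19% = $20,330.00
Remaining $114,950 at 12.5% = $14,368.75
Fee: $22,750.00 + $45,787.50 + $20,330.00 + $14,368.75 = $103,236.25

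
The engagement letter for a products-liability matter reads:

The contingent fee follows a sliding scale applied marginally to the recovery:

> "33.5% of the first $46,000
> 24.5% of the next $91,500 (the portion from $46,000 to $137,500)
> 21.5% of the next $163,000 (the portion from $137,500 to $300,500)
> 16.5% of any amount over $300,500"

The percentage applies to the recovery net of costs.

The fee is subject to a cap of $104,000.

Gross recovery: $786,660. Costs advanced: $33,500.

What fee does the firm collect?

Fee base (net of costs): $786,660 − $33,500 = $753,160
First $46,000 at 33.5% = $15,410.00
Next $91,500 at 24.5% = $22,417.50
Next $163,000 at 21.5% = $35,045.00
Remaining $452,660 at 16.5% = $74,688.90
Fee: $15,410.00 + $22,417.50 + $35,045.00 + $74,688.90 = $147,561.40
$147,561.40 exceeds the $104,000 cap, so the fee is capped at $104,000.00.

$104,000.00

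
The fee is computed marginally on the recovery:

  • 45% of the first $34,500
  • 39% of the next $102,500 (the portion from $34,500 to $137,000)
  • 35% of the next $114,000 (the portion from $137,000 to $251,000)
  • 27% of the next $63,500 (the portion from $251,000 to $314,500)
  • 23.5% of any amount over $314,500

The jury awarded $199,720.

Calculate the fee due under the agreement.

First $34,500 at 45% = $15,525.00
Next $102,500 at 39% = $39,975.00
Remaining $62,720 at 35% = $21,952.00
Fee: $15,525.00 + $39,975.00 + $21,952.00 = $77,452.00

$77,452.00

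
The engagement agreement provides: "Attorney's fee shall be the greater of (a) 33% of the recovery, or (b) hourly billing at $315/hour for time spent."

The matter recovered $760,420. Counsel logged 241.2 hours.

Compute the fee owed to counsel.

(a) 33% of $760,420 = $250,938.60
(b) 241.2 × $315 = $75,978.00
The greater is (a): $250,938.60.

$250,938.60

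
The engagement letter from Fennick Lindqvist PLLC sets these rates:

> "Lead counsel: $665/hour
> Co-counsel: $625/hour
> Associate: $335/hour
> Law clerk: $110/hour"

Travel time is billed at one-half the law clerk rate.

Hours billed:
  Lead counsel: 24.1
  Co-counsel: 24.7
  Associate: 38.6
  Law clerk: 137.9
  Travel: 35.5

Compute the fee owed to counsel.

$61,516.50

Lead counsel: 24.1 × $665 = $16,026.50
Co-counsel: 24.7 × $625 = $15,437.50
Associate: 38.6 × $335 = $12,931.00
Law clerk: 137.9 × $110 = $15,169.00
Subtotal: $16,026.50 + $15,437.50 + $12,931.00 + $15,169.00 = $59,564.00
Travel: 35.5 × ($110 ÷ 2) = 35.5 × $55.00 = $1,952.50
Total: $59,564.00 + $1,952.50 = $61,516.50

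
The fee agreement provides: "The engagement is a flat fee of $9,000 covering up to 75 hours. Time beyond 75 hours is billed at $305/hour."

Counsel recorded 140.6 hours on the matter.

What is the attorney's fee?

Flat fee: $9,000.00
Excess hours: 140.6 − 75 = 65.6
Overrun: 65.6 × $305 = $20,008.00
Total: $9,000.00 + $20,008.00 = $29,008.00

$29,008.00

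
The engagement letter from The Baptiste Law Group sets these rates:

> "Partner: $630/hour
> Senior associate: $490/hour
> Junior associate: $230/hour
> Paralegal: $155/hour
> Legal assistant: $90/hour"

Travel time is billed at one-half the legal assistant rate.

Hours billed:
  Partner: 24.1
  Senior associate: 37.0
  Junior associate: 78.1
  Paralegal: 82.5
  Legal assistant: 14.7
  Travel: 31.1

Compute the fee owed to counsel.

Partner: 24.1 × $630 = $15,183.00
Senior associate: 37.0 × $490 = $18,130.00
Junior associate: 78.1 × $230 = $17,963.00
Paralegal: 82.5 × $155 = $12,787.50
Legal assistant: 14.7 × $90 = $1,323.00
Subtotal: $15,183.00 + $18,130.00 + $17,963.00 + $12,787.50 + $1,323.00 = $65,386.50
Travel: 31.1 × ($90 ÷ 2) = 31.1 × $45.00 = $1,399.50
Total: $65,386.50 + $1,399.50 = $66,786.00

$66,786.00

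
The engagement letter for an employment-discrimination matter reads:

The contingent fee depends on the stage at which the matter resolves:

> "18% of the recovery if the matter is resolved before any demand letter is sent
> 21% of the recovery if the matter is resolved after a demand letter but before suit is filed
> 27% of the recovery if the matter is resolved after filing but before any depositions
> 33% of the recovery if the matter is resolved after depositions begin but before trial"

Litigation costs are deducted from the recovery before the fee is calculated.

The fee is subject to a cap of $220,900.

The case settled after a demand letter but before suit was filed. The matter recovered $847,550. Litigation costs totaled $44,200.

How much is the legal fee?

$168,703.50

Fee base (net of costs): $847,550 − $44,200 = $803,350
The matter settled after a demand letter but before suit was filed, so the 21% rate applies.
$803,350 × 21% = $168,703.50
$168,703.50 is under the $220,900 cap.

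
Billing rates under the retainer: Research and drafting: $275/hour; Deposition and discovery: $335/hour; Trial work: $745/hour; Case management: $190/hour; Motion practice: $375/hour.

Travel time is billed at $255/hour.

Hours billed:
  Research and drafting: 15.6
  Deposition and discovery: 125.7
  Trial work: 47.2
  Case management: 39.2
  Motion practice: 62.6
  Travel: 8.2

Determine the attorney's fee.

$114,577.50

Research and drafting: 15.6 × $275 = $4,290.00
Deposition and discovery: 125.7 × $335 = $42,109.50
Trial work: 47.2 × $745 = $35,164.00
Case management: 39.2 × $190 = $7,448.00
Motion practice: 62.6 × $375 = $23,475.00
Subtotal: $4,290.00 + $42,109.50 + $35,164.00 + $7,448.00 + $23,475.00 = $112,486.50
Travel: 8.2 × $255 = $2,091.00
Total: $112,486.50 + $2,091.00 = $114,577.50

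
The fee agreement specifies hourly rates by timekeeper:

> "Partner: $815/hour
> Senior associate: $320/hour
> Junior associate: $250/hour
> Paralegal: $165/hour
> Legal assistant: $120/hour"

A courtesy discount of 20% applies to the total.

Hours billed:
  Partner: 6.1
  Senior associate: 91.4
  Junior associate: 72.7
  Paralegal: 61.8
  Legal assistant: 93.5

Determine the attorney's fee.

Partner: 6.1 × $815 = $4,971.50
Senior associate: 91.4 × $320 = $29,248.00
Junior associate: 72.7 × $250 = $18,175.00
Paralegal: 61.8 × $165 = $10,197.00
Legal assistant: 93.5 × $120 = $11,220.00
Subtotal: $73,811.50
Less 20% discount: −$14,762.30
Total: $73,811.50 − $14,762.30 = $59,049.20

$59,049.20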